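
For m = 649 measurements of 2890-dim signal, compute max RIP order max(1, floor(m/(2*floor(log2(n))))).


floor(log2(2890)) = 11.
2*11 = 22.
m/(2*floor(log2(n))) = 649/22 ≈ 29.5.
floor = 29.
k = max(1, 29) = 29.

29


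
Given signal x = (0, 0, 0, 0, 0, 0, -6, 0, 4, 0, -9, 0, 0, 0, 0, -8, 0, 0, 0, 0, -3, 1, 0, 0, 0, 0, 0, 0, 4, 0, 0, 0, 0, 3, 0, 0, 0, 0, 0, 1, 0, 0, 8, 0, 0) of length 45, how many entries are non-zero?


Non-zero positions: [6, 8, 10, 15, 20, 21, 28, 33, 39, 42].
Sparsity = 10.

10


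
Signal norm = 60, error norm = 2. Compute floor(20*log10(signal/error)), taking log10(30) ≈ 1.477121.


||x||/||e|| = 60/2 = 30.
log10(30) ≈ 1.477121.
20*log10(||x||/||e||) ≈ 20*1.477121 = 29.54242.
floor(29.54242) = 29.

29


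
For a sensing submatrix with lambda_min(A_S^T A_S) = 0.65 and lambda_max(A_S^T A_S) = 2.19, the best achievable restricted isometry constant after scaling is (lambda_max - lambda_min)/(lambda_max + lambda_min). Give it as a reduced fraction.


lambda_max - lambda_min = 2.19 - 0.65 = 1.54.
lambda_max + lambda_min = 2.19 + 0.65 = 2.84.
delta = 1.54/2.84 = 154/284 = 77/142.

77/142


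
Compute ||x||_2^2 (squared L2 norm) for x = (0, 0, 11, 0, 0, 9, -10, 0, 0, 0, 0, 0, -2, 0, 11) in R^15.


Non-zero entries: [(2, 11), (5, 9), (6, -10), (12, -2), (14, 11)]
Squares: [121, 81, 100, 4, 121]
||x||_2^2 = sum = 427.

427


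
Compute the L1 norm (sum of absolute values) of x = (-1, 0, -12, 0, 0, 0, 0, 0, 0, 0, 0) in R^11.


Non-zero entries: [(0, -1), (2, -12)]
Absolute values: [1, 12]
||x||_1 = sum = 13.

13


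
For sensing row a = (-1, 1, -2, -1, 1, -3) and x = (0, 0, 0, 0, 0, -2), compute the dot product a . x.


Non-zero terms: ['-3*-2']
Products: [6]
y = sum = 6.

6


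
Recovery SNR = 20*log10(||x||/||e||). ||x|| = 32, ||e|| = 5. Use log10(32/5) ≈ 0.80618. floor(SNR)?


||x||/||e|| = 32/5.
log10(32/5) ≈ 0.80618.
20*log10(||x||/||e||) ≈ 20*0.80618 = 16.1236.
floor(16.1236) = 16.

16


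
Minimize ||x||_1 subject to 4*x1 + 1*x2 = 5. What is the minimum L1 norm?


Axis intercepts:
  x1 = 5/4, x2 = 0: L1 = 5/4
  x1 = 0, x2 = 5: L1 = 5
x* = (5/4, 0)
||x*||_1 = 5/4.

5/4


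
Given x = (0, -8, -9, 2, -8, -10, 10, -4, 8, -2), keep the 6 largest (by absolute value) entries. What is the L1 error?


Sorted |x_i| descending: [10, 10, 9, 8, 8, 8, 4, 2, 2, 0]
Keep top 6: [10, 10, 9, 8, 8, 8]
Tail entries: [4, 2, 2, 0]
L1 error = sum of tail = 8.

8


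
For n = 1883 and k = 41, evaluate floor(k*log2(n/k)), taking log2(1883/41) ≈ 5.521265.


log2(n/k) = log2(1883/41) ≈ 5.521265.
k*log2(n/k) ≈ 41*5.521265 = 226.371865.
floor(226.371865) = 226.

226


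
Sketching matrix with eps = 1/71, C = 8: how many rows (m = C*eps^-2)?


1/eps = 71.
(1/eps)^2 = 5041.
m = 8*5041 = 40328.

40328


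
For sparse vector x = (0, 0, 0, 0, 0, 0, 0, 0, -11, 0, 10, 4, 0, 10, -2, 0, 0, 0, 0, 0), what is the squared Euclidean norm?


Non-zero entries: [(8, -11), (10, 10), (11, 4), (13, 10), (14, -2)]
Squares: [121, 100, 16, 100, 4]
||x||_2^2 = sum = 341.

341


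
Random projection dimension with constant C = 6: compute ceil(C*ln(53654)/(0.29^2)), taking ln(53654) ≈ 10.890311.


ln(53654) ≈ 10.890311.
eps^2 = 0.29^2 = 0.0841.
C*ln(N)/eps^2 ≈ 6*10.890311/0.0841 ≈ 776.9544.
m = ceil(776.9544) = 777.

777


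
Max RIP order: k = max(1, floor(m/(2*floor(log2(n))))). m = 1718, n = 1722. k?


floor(log2(1722)) = 10.
2*10 = 20.
m/(2*floor(log2(n))) = 1718/20 ≈ 85.9.
floor = 85.
k = max(1, 85) = 85.

85


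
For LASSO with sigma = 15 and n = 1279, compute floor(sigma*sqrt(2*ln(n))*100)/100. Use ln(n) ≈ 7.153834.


ln(1279) ≈ 7.153834.
2*ln(n) ≈ 14.307668.
sqrt(2*ln(n)) ≈ sqrt(14.307668) ≈ 3.782548.
lambda ≈ 15*3.782548 = 56.73822.
floor(lambda*100)/100 = 56.73.

56.73


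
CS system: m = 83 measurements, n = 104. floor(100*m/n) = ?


100*m/n = 100*83/104 ≈ 79.8077.
floor = 79.

79


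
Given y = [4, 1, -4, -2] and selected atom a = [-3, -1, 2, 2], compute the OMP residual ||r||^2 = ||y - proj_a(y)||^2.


a^T a = 18.
a^T y = -25.
coeff = -25/18 = -25/18.
||r||^2 = 41/18.

41/18


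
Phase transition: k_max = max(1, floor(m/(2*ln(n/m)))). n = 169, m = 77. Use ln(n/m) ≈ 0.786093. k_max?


n/m = 169/77.
ln(n/m) ≈ 0.786093.
2*ln(n/m) ≈ 1.572186.
m/(2*ln(n/m)) ≈ 77/1.572186 ≈ 48.9764.
floor = 48.
k_max = max(1, 48) = 48.

48


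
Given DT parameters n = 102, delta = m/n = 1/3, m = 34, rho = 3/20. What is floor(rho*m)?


m = 1/3*102 = 34.
rho = 3/20.
rho*m = 3/20*34 = 5.1.
k = floor(5.1) = 5.

5


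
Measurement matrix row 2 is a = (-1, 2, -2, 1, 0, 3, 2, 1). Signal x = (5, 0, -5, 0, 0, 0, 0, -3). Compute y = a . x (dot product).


Non-zero terms: ['-1*5', '-2*-5', '1*-3']
Products: [-5, 10, -3]
y = sum = 2.

2


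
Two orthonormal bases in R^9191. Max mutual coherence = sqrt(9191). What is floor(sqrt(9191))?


95^2 = 9025 <= 9191 < 9216 = 96^2, so 95 <= sqrt(9191) < 96.
floor(sqrt(9191)) = 95.

95


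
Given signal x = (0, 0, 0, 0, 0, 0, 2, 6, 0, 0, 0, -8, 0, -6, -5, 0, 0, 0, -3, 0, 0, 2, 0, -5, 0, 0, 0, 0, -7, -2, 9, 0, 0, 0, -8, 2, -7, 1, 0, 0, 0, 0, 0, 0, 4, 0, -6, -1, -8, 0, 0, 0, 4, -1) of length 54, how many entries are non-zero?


Non-zero positions: [6, 7, 11, 13, 14, 18, 21, 23, 28, 29, 30, 34, 35, 36, 37, 44, 46, 47, 48, 52, 53].
Sparsity = 21.

21


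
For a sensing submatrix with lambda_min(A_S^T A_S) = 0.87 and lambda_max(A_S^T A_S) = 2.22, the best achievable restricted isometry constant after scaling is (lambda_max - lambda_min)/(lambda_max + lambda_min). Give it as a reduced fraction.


lambda_max - lambda_min = 2.22 - 0.87 = 1.35.
lambda_max + lambda_min = 2.22 + 0.87 = 3.09.
delta = 1.35/3.09 = 135/309 = 45/103.

45/103


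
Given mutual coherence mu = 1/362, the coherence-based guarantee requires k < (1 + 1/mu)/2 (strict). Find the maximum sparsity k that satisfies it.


1/mu = 362.
1 + 1/mu = 363.
(1 + 1/mu)/2 = 181.5 is not an integer, so k_max = floor(181.5) = 181.

181


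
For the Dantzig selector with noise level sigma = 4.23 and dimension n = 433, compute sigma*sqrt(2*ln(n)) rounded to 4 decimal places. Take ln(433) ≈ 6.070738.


ln(433) ≈ 6.070738.
2*ln(n) ≈ 12.141476.
sqrt(2*ln(n)) ≈ sqrt(12.141476) ≈ 3.484462.
threshold ≈ 4.23*3.484462 = 14.73927426 ≈ 14.7393.

14.7393


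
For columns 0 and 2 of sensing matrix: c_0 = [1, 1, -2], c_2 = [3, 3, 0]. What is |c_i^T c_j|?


Inner product: 1*3 + 1*3 + -2*0
Products: [3, 3, 0]
Sum = 6.
|dot| = 6.

6


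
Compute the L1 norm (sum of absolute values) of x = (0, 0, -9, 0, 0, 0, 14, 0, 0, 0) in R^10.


Non-zero entries: [(2, -9), (6, 14)]
Absolute values: [9, 14]
||x||_1 = sum = 23.

23


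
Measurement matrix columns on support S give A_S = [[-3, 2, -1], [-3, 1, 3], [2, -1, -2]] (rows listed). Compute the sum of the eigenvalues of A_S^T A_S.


Sum of eigenvalues of A_S^T A_S = trace(A_S^T A_S) = sum of squared column norms of A_S.
A_S^T A_S diagonal: [22, 6, 14].
trace = 22 + 6 + 14 = 42.

42


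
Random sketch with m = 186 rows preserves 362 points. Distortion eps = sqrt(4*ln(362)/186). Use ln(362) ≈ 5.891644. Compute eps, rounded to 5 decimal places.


ln(362) ≈ 5.891644.
4*ln(N)/m ≈ 4*5.891644/186 ≈ 0.12670202.
eps = sqrt(0.12670202) ≈ 0.3559523 ≈ 0.35595.

0.35595


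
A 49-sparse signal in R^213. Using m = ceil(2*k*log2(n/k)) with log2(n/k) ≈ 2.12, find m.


log2(n/k) = log2(213/49) ≈ 2.12.
2*k*log2(n/k) ≈ 2*49*2.12 = 207.76.
m = ceil(207.76) = 208.

208


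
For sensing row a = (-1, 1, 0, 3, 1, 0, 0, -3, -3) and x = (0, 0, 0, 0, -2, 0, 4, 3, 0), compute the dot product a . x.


Non-zero terms: ['1*-2', '0*4', '-3*3']
Products: [-2, 0, -9]
y = sum = -11.

-11


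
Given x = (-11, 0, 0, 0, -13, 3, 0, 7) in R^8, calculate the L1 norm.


Non-zero entries: [(0, -11), (4, -13), (5, 3), (7, 7)]
Absolute values: [11, 13, 3, 7]
||x||_1 = sum = 34.

34


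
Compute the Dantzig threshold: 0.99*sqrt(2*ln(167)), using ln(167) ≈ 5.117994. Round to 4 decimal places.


ln(167) ≈ 5.117994.
2*ln(n) ≈ 10.235988.
sqrt(2*ln(n)) ≈ sqrt(10.235988) ≈ 3.199373.
threshold ≈ 0.99*3.199373 = 3.16737927 ≈ 3.1674.

3.1674


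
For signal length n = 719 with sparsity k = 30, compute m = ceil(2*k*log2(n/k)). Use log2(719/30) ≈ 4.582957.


log2(n/k) = log2(719/30) ≈ 4.582957.
2*k*log2(n/k) ≈ 2*30*4.582957 = 274.97742.
m = ceil(274.97742) = 275.

275


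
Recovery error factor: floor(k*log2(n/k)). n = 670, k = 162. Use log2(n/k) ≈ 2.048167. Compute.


log2(n/k) = log2(670/162) ≈ 2.048167.
k*log2(n/k) ≈ 162*2.048167 = 331.803054.
floor(331.803054) = 331.

331


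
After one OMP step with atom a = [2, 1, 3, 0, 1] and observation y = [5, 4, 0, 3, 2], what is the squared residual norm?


a^T a = 15.
a^T y = 16.
coeff = 16/15 = 16/15.
||r||^2 = 554/15.

554/15


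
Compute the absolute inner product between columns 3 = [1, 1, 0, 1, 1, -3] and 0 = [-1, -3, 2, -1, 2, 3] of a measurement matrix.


Inner product: 1*-1 + 1*-3 + 0*2 + 1*-1 + 1*2 + -3*3
Products: [-1, -3, 0, -1, 2, -9]
Sum = -12.
|dot| = 12.

12


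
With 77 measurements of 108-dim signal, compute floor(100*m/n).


100*m/n = 100*77/108 ≈ 71.2963.
floor = 71.

71


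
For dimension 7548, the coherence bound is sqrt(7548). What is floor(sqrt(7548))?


86^2 = 7396 <= 7548 < 7569 = 87^2, so 86 <= sqrt(7548) < 87.
floor(sqrt(7548)) = 86.

86


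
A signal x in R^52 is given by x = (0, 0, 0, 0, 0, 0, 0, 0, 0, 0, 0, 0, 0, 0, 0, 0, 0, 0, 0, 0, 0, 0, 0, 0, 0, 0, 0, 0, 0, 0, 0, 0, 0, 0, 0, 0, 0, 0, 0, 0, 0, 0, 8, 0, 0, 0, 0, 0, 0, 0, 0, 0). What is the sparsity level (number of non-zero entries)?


Non-zero positions: [42].
Sparsity = 1.

1


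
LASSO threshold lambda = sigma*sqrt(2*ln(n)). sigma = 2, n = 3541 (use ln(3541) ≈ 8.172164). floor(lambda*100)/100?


ln(3541) ≈ 8.172164.
2*ln(n) ≈ 16.344328.
sqrt(2*ln(n)) ≈ sqrt(16.344328) ≈ 4.042812.
lambda ≈ 2*4.042812 = 8.085624.
floor(lambda*100)/100 = 8.08.

8.08


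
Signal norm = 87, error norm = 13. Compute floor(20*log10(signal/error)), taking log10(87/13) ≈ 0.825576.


||x||/||e|| = 87/13.
log10(87/13) ≈ 0.825576.
20*log10(||x||/||e||) ≈ 20*0.825576 = 16.51152.
floor(16.51152) = 16.

16


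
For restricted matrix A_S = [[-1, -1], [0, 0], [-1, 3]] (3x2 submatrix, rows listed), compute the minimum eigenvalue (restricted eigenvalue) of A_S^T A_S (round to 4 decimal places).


A_S^T A_S = [[2, -2], [-2, 10]].
trace = 12.
det = 16.
disc = trace^2 - 4*det = 144 - 4*16 = 80.
sqrt(80) ≈ 8.944272.
lam_min = (12 - sqrt(80))/2 ≈ (12 - 8.944272)/2 = 1.527864 ≈ 1.5279.

1.5279


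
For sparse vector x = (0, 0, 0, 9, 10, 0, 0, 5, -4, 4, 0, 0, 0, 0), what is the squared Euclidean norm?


Non-zero entries: [(3, 9), (4, 10), (7, 5), (8, -4), (9, 4)]
Squares: [81, 100, 25, 16, 16]
||x||_2^2 = sum = 238.

238


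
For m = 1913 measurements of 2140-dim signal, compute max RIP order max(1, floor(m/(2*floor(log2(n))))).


floor(log2(2140)) = 11.
2*11 = 22.
m/(2*floor(log2(n))) = 1913/22 ≈ 86.9545.
floor = 86.
k = max(1, 86) = 86.

86


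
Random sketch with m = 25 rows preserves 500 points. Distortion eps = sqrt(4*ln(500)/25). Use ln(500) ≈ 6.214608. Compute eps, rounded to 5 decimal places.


ln(500) ≈ 6.214608.
4*ln(N)/m ≈ 4*6.214608/25 ≈ 0.99433728.
eps = sqrt(0.99433728) ≈ 0.9971646 ≈ 0.99716.

0.99716


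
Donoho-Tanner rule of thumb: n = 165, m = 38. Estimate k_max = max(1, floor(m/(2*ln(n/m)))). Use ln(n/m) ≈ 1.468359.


n/m = 165/38.
ln(n/m) ≈ 1.468359.
2*ln(n/m) ≈ 2.936718.
m/(2*ln(n/m)) ≈ 38/2.936718 ≈ 12.9396.
floor = 12.
k_max = max(1, 12) = 12.

12


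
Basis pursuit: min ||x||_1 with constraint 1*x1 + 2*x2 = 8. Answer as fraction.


Axis intercepts:
  x1 = 8, x2 = 0: L1 = 8
  x1 = 0, x2 = 4: L1 = 4
x* = (0, 4)
||x*||_1 = 4.

4


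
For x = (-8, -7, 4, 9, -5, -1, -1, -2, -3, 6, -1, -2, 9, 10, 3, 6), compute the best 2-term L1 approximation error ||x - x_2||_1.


Sorted |x_i| descending: [10, 9, 9, 8, 7, 6, 6, 5, 4, 3, 3, 2, 2, 1, 1, 1]
Keep top 2: [10, 9]
Tail entries: [9, 8, 7, 6, 6, 5, 4, 3, 3, 2, 2, 1, 1, 1]
L1 error = sum of tail = 58.

58


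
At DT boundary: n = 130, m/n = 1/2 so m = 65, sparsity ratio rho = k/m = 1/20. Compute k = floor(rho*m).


m = 1/2*130 = 65.
rho = 1/20.
rho*m = 1/20*65 = 3.25.
k = floor(3.25) = 3.

3


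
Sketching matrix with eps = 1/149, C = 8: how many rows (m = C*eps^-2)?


1/eps = 149.
(1/eps)^2 = 22201.
m = 8*22201 = 177608.

177608


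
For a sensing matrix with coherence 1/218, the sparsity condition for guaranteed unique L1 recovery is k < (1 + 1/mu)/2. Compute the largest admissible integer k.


1/mu = 218.
1 + 1/mu = 219.
(1 + 1/mu)/2 = 109.5 is not an integer, so k_max = floor(109.5) = 109.

109


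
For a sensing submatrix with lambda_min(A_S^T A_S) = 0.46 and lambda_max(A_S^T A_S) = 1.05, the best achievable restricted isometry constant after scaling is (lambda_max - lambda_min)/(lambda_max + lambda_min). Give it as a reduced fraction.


lambda_max - lambda_min = 1.05 - 0.46 = 0.59.
lambda_max + lambda_min = 1.05 + 0.46 = 1.51.
delta = 0.59/1.51 = 59/151.

59/151


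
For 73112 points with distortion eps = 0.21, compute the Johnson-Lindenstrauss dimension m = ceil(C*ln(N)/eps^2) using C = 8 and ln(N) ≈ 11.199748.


ln(73112) ≈ 11.199748.
eps^2 = 0.21^2 = 0.0441.
C*ln(N)/eps^2 ≈ 8*11.199748/0.0441 ≈ 2031.7003.
m = ceil(2031.7003) = 2032.

2032


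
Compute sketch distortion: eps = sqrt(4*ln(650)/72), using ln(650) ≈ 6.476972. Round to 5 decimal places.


ln(650) ≈ 6.476972.
4*ln(N)/m ≈ 4*6.476972/72 ≈ 0.35983178.
eps = sqrt(0.35983178) ≈ 0.5998598 ≈ 0.59986.

0.59986


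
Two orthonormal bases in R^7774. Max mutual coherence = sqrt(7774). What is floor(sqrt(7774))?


88^2 = 7744 <= 7774 < 7921 = 89^2, so 88 <= sqrt(7774) < 89.
floor(sqrt(7774)) = 88.

88


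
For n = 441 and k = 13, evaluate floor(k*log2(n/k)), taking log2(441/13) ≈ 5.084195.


log2(n/k) = log2(441/13) ≈ 5.084195.
k*log2(n/k) ≈ 13*5.084195 = 66.094535.
floor(66.094535) = 66.

66


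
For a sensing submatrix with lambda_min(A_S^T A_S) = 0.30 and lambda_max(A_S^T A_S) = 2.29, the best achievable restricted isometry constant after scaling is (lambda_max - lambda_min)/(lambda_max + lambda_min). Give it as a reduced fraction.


lambda_max - lambda_min = 2.29 - 0.30 = 1.99.
lambda_max + lambda_min = 2.29 + 0.30 = 2.59.
delta = 1.99/2.59 = 199/259.

199/259


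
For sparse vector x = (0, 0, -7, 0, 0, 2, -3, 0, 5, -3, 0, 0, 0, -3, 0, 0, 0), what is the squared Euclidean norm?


Non-zero entries: [(2, -7), (5, 2), (6, -3), (8, 5), (9, -3), (13, -3)]
Squares: [49, 4, 9, 25, 9, 9]
||x||_2^2 = sum = 105.

105


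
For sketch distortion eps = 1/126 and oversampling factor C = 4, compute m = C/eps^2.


1/eps = 126.
(1/eps)^2 = 15876.
m = 4*15876 = 63504.

63504


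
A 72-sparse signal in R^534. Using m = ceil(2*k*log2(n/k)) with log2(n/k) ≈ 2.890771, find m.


log2(n/k) = log2(534/72) ≈ 2.890771.
2*k*log2(n/k) ≈ 2*72*2.890771 = 416.271024.
m = ceil(416.271024) = 417.

417


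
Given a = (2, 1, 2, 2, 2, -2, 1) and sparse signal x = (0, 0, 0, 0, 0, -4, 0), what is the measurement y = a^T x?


Non-zero terms: ['-2*-4']
Products: [8]
y = sum = 8.

8


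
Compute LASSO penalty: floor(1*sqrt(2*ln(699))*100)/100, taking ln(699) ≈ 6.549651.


ln(699) ≈ 6.549651.
2*ln(n) ≈ 13.099302.
sqrt(2*ln(n)) ≈ sqrt(13.099302) ≈ 3.619296.
lambda ≈ 1*3.619296 = 3.619296.
floor(lambda*100)/100 = 3.61.

3.61


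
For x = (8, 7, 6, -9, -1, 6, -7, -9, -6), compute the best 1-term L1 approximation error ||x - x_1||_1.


Sorted |x_i| descending: [9, 9, 8, 7, 7, 6, 6, 6, 1]
Keep top 1: [9]
Tail entries: [9, 8, 7, 7, 6, 6, 6, 1]
L1 error = sum of tail = 50.

50


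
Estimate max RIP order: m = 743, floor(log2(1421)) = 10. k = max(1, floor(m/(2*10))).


floor(log2(1421)) = 10.
2*10 = 20.
m/(2*floor(log2(n))) = 743/20 ≈ 37.15.
floor = 37.
k = max(1, 37) = 37.

37


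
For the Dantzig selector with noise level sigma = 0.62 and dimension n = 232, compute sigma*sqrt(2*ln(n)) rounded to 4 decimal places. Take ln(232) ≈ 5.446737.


ln(232) ≈ 5.446737.
2*ln(n) ≈ 10.893474.
sqrt(2*ln(n)) ≈ sqrt(10.893474) ≈ 3.300526.
threshold ≈ 0.62*3.300526 = 2.04632612 ≈ 2.0463.

2.0463


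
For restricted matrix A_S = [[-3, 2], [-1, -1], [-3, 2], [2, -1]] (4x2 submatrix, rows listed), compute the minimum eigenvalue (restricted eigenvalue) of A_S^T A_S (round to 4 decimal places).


A_S^T A_S = [[23, -13], [-13, 10]].
trace = 33.
det = 61.
disc = trace^2 - 4*det = 1089 - 4*61 = 845.
sqrt(845) ≈ 29.068884.
lam_min = (33 - sqrt(845))/2 ≈ (33 - 29.068884)/2 = 1.965558 ≈ 1.9656.

1.9656


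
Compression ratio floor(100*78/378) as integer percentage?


100*m/n = 100*78/378 ≈ 20.6349.
floor = 20.

20


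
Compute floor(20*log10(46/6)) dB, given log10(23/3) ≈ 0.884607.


||x||/||e|| = 46/6 = 23/3.
log10(23/3) ≈ 0.884607.
20*log10(||x||/||e||) ≈ 20*0.884607 = 17.69214.
floor(17.69214) = 17.

17


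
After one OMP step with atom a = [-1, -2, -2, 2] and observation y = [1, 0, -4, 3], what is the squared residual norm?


a^T a = 13.
a^T y = 13.
coeff = 13/13 = 1.
||r||^2 = 13.

13


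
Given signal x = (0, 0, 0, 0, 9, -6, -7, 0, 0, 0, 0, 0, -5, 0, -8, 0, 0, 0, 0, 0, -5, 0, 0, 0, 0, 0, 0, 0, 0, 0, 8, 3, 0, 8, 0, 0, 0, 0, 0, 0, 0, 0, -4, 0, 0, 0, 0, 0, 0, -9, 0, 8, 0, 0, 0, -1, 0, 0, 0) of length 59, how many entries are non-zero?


Non-zero positions: [4, 5, 6, 12, 14, 20, 30, 31, 33, 42, 49, 51, 55].
Sparsity = 13.

13


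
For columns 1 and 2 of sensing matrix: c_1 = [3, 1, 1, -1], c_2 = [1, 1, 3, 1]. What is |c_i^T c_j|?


Inner product: 3*1 + 1*1 + 1*3 + -1*1
Products: [3, 1, 3, -1]
Sum = 6.
|dot| = 6.

6


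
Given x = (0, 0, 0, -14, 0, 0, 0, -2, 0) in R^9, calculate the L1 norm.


Non-zero entries: [(3, -14), (7, -2)]
Absolute values: [14, 2]
||x||_1 = sum = 16.

16


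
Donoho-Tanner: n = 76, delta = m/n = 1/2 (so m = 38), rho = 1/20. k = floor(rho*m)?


m = 1/2*76 = 38.
rho = 1/20.
rho*m = 1/20*38 = 1.9.
k = floor(1.9) = 1.

1


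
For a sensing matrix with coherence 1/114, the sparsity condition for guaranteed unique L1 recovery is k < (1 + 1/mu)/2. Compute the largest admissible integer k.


1/mu = 114.
1 + 1/mu = 115.
(1 + 1/mu)/2 = 57.5 is not an integer, so k_max = floor(57.5) = 57.

57


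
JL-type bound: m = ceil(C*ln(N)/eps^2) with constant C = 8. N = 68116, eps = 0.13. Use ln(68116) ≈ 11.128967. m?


ln(68116) ≈ 11.128967.
eps^2 = 0.13^2 = 0.0169.
C*ln(N)/eps^2 ≈ 8*11.128967/0.0169 ≈ 5268.1501.
m = ceil(5268.1501) = 5269.

5269


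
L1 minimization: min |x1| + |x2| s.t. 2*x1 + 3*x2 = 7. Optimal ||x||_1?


Axis intercepts:
  x1 = 7/2, x2 = 0: L1 = 7/2
  x1 = 0, x2 = 7/3: L1 = 7/3
x* = (0, 7/3)
||x*||_1 = 7/3.

7/3


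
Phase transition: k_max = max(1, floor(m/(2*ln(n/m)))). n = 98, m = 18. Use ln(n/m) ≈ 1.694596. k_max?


n/m = 98/18 = 49/9.
ln(n/m) ≈ 1.694596.
2*ln(n/m) ≈ 3.389192.
m/(2*ln(n/m)) ≈ 18/3.389192 ≈ 5.311.
floor = 5.
k_max = max(1, 5) = 5.

5


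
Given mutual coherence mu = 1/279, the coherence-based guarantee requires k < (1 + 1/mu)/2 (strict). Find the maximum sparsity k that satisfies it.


1/mu = 279.
1 + 1/mu = 280.
(1 + 1/mu)/2 = 140 is an integer and the inequality is strict, so k_max = 140 - 1 = 139.

139


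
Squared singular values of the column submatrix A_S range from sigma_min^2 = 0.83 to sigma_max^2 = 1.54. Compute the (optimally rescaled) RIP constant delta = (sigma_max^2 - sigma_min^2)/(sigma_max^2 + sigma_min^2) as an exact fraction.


lambda_max - lambda_min = 1.54 - 0.83 = 0.71.
lambda_max + lambda_min = 1.54 + 0.83 = 2.37.
delta = 0.71/2.37 = 71/237.

71/237


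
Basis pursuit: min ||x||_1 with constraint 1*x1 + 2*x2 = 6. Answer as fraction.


Axis intercepts:
  x1 = 6, x2 = 0: L1 = 6
  x1 = 0, x2 = 3: L1 = 3
x* = (0, 3)
||x*||_1 = 3.

3


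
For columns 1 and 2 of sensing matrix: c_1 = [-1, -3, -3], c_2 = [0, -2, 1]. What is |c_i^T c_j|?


Inner product: -1*0 + -3*-2 + -3*1
Products: [0, 6, -3]
Sum = 3.
|dot| = 3.

3


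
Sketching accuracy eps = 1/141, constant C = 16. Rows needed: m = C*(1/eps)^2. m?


1/eps = 141.
(1/eps)^2 = 19881.
m = 16*19881 = 318096.

318096


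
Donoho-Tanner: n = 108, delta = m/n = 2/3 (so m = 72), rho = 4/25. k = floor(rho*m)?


m = 2/3*108 = 72.
rho = 4/25.
rho*m = 4/25*72 = 11.52.
k = floor(11.52) = 11.

11


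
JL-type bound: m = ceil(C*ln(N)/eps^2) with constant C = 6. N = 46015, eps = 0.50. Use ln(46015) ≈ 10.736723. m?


ln(46015) ≈ 10.736723.
eps^2 = 0.50^2 = 0.25.
C*ln(N)/eps^2 ≈ 6*10.736723/0.25 ≈ 257.6814.
m = ceil(257.6814) = 258.

258


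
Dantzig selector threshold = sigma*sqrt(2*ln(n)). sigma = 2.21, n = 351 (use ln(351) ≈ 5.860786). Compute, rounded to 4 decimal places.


ln(351) ≈ 5.860786.
2*ln(n) ≈ 11.721572.
sqrt(2*ln(n)) ≈ sqrt(11.721572) ≈ 3.423678.
threshold ≈ 2.21*3.423678 = 7.56632838 ≈ 7.5663.

7.5663


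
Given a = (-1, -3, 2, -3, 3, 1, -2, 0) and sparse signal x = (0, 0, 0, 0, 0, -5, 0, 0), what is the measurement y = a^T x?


Non-zero terms: ['1*-5']
Products: [-5]
y = sum = -5.

-5


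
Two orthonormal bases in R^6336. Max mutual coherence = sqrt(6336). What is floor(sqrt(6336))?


79^2 = 6241 <= 6336 < 6400 = 80^2, so 79 <= sqrt(6336) < 80.
floor(sqrt(6336)) = 79.

79


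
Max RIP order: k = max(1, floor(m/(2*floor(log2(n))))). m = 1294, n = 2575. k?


floor(log2(2575)) = 11.
2*11 = 22.
m/(2*floor(log2(n))) = 1294/22 ≈ 58.8182.
floor = 58.
k = max(1, 58) = 58.

58


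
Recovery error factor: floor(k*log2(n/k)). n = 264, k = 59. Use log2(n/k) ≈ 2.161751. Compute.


log2(n/k) = log2(264/59) ≈ 2.161751.
k*log2(n/k) ≈ 59*2.161751 = 127.543309.
floor(127.543309) = 127.

127


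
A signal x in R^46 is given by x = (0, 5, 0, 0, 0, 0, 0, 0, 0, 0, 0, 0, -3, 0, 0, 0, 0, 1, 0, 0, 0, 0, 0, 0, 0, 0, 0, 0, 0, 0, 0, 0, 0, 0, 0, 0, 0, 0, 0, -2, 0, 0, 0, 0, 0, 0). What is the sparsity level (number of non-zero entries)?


Non-zero positions: [1, 12, 17, 39].
Sparsity = 4.

4


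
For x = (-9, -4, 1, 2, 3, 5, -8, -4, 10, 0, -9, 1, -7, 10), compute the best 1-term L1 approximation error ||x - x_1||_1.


Sorted |x_i| descending: [10, 10, 9, 9, 8, 7, 5, 4, 4, 3, 2, 1, 1, 0]
Keep top 1: [10]
Tail entries: [10, 9, 9, 8, 7, 5, 4, 4, 3, 2, 1, 1, 0]
L1 error = sum of tail = 63.

63


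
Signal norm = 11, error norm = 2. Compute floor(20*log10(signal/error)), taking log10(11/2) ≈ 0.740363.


||x||/||e|| = 11/2.
log10(11/2) ≈ 0.740363.
20*log10(||x||/||e||) ≈ 20*0.740363 = 14.80726.
floor(14.80726) = 14.

14


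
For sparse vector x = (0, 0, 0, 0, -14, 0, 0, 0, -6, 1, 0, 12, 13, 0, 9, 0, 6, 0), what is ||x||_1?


Non-zero entries: [(4, -14), (8, -6), (9, 1), (11, 12), (12, 13), (14, 9), (16, 6)]
Absolute values: [14, 6, 1, 12, 13, 9, 6]
||x||_1 = sum = 61.

61


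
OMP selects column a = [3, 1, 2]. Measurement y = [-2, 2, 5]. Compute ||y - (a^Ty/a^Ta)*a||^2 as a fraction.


a^T a = 14.
a^T y = 6.
coeff = 6/14 = 3/7.
||r||^2 = 213/7.

213/7


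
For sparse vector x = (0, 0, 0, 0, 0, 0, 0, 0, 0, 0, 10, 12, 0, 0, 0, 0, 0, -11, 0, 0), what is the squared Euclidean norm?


Non-zero entries: [(10, 10), (11, 12), (17, -11)]
Squares: [100, 144, 121]
||x||_2^2 = sum = 365.

365


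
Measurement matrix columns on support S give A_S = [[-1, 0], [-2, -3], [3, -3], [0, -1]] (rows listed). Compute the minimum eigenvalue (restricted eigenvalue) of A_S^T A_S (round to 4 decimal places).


A_S^T A_S = [[14, -3], [-3, 19]].
trace = 33.
det = 257.
disc = trace^2 - 4*det = 1089 - 4*257 = 61.
sqrt(61) ≈ 7.810250.
lam_min = (33 - sqrt(61))/2 ≈ (33 - 7.810250)/2 = 12.594875 ≈ 12.5949.

12.5949


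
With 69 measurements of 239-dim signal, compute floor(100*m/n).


100*m/n = 100*69/239 ≈ 28.8703.
floor = 28.

28


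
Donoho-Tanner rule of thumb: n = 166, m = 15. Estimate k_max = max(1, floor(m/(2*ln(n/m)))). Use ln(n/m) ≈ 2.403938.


n/m = 166/15.
ln(n/m) ≈ 2.403938.
2*ln(n/m) ≈ 4.807876.
m/(2*ln(n/m)) ≈ 15/4.807876 ≈ 3.1199.
floor = 3.
k_max = max(1, 3) = 3.

3


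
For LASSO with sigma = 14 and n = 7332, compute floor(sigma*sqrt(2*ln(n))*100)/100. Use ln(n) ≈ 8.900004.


ln(7332) ≈ 8.900004.
2*ln(n) ≈ 17.800008.
sqrt(2*ln(n)) ≈ sqrt(17.800008) ≈ 4.219006.
lambda ≈ 14*4.219006 = 59.066084.
floor(lambda*100)/100 = 59.06.

59.06


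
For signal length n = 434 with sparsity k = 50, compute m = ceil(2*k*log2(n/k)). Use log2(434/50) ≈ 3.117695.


log2(n/k) = log2(434/50) ≈ 3.117695.
2*k*log2(n/k) ≈ 2*50*3.117695 = 311.7695.
m = ceil(311.7695) = 312.

312


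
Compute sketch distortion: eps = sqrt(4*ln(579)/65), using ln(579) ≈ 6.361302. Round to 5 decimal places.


ln(579) ≈ 6.361302.
4*ln(N)/m ≈ 4*6.361302/65 ≈ 0.39146474.
eps = sqrt(0.39146474) ≈ 0.6256714 ≈ 0.62567.

0.62567


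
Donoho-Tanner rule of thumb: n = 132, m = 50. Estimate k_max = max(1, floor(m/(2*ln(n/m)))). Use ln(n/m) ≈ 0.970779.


n/m = 132/50 = 66/25.
ln(n/m) ≈ 0.970779.
2*ln(n/m) ≈ 1.941558.
m/(2*ln(n/m)) ≈ 50/1.941558 ≈ 25.7525.
floor = 25.
k_max = max(1, 25) = 25.

25


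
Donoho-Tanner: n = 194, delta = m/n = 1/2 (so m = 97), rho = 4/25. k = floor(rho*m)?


m = 1/2*194 = 97.
rho = 4/25.
rho*m = 4/25*97 = 15.52.
k = floor(15.52) = 15.

15


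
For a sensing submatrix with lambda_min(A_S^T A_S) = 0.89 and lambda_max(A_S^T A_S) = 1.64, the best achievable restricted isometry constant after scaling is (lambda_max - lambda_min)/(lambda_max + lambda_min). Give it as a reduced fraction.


lambda_max - lambda_min = 1.64 - 0.89 = 0.75.
lambda_max + lambda_min = 1.64 + 0.89 = 2.53.
delta = 0.75/2.53 = 75/253.

75/253


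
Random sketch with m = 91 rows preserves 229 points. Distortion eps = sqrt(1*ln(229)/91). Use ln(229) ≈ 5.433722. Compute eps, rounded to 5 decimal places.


ln(229) ≈ 5.433722.
1*ln(N)/m ≈ 1*5.433722/91 ≈ 0.05971123.
eps = sqrt(0.05971123) ≈ 0.2443588 ≈ 0.24436.

0.24436


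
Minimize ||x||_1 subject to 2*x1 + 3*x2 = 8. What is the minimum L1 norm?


Axis intercepts:
  x1 = 4, x2 = 0: L1 = 4
  x1 = 0, x2 = 8/3: L1 = 8/3
x* = (0, 8/3)
||x*||_1 = 8/3.

8/3


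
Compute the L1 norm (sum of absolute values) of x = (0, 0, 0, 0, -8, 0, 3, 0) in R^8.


Non-zero entries: [(4, -8), (6, 3)]
Absolute values: [8, 3]
||x||_1 = sum = 11.

11


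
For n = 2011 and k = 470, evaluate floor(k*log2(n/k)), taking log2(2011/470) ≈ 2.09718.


log2(n/k) = log2(2011/470) ≈ 2.09718.
k*log2(n/k) ≈ 470*2.09718 = 985.6746.
floor(985.6746) = 985.

985


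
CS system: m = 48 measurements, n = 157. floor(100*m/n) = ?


100*m/n = 100*48/157 ≈ 30.5732.
floor = 30.

30


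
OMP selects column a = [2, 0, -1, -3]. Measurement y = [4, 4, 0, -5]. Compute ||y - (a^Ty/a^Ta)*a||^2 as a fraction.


a^T a = 14.
a^T y = 23.
coeff = 23/14 = 23/14.
||r||^2 = 269/14.

269/14


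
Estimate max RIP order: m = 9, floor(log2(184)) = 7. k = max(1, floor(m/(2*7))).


floor(log2(184)) = 7.
2*7 = 14.
m/(2*floor(log2(n))) = 9/14 ≈ 0.6429.
floor = 0.
k = max(1, 0) = 1.

1


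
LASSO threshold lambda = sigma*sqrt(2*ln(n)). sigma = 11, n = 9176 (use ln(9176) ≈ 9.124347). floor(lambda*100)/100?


ln(9176) ≈ 9.124347.
2*ln(n) ≈ 18.248694.
sqrt(2*ln(n)) ≈ sqrt(18.248694) ≈ 4.271849.
lambda ≈ 11*4.271849 = 46.990339.
floor(lambda*100)/100 = 46.99.

46.99


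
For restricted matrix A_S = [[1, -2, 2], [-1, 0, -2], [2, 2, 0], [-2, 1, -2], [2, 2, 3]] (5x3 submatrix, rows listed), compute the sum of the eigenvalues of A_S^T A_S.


Sum of eigenvalues of A_S^T A_S = trace(A_S^T A_S) = sum of squared column norms of A_S.
A_S^T A_S diagonal: [14, 13, 21].
trace = 14 + 13 + 21 = 48.

48


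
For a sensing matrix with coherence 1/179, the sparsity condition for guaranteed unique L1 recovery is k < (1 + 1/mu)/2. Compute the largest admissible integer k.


1/mu = 179.
1 + 1/mu = 180.
(1 + 1/mu)/2 = 90 is an integer and the inequality is strict, so k_max = 90 - 1 = 89.

89


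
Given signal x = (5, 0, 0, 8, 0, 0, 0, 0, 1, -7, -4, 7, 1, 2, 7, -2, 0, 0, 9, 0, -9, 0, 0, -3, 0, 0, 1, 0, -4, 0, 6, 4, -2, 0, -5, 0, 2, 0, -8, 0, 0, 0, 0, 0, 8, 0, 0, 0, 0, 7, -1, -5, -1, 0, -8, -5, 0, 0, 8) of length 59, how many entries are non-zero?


Non-zero positions: [0, 3, 8, 9, 10, 11, 12, 13, 14, 15, 18, 20, 23, 26, 28, 30, 31, 32, 34, 36, 38, 44, 49, 50, 51, 52, 54, 55, 58].
Sparsity = 29.

29


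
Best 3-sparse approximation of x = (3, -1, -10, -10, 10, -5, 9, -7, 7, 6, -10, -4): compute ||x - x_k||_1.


Sorted |x_i| descending: [10, 10, 10, 10, 9, 7, 7, 6, 5, 4, 3, 1]
Keep top 3: [10, 10, 10]
Tail entries: [10, 9, 7, 7, 6, 5, 4, 3, 1]
L1 error = sum of tail = 52.

52


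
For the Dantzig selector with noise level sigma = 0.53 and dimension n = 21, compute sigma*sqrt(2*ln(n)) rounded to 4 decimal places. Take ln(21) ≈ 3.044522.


ln(21) ≈ 3.044522.
2*ln(n) ≈ 6.089044.
sqrt(2*ln(n)) ≈ sqrt(6.089044) ≈ 2.467599.
threshold ≈ 0.53*2.467599 = 1.30782747 ≈ 1.3078.

1.3078


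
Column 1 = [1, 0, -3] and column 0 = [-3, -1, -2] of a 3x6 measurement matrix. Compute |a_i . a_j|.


Inner product: 1*-3 + 0*-1 + -3*-2
Products: [-3, 0, 6]
Sum = 3.
|dot| = 3.

3


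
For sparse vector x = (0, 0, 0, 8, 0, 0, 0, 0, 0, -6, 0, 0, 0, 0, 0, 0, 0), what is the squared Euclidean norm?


Non-zero entries: [(3, 8), (9, -6)]
Squares: [64, 36]
||x||_2^2 = sum = 100.

100


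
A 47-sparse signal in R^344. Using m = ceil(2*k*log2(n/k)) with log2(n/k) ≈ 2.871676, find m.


log2(n/k) = log2(344/47) ≈ 2.871676.
2*k*log2(n/k) ≈ 2*47*2.871676 = 269.937544.
m = ceil(269.937544) = 270.

270


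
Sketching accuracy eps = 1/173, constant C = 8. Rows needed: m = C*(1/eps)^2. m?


1/eps = 173.
(1/eps)^2 = 29929.
m = 8*29929 = 239432.

239432


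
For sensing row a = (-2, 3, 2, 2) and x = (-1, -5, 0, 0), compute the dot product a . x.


Non-zero terms: ['-2*-1', '3*-5']
Products: [2, -15]
y = sum = -13.

-13


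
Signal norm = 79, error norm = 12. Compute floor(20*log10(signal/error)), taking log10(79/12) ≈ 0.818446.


||x||/||e|| = 79/12.
log10(79/12) ≈ 0.818446.
20*log10(||x||/||e||) ≈ 20*0.818446 = 16.36892.
floor(16.36892) = 16.

16


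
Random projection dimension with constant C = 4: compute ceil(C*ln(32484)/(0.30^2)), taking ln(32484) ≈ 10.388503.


ln(32484) ≈ 10.388503.
eps^2 = 0.30^2 = 0.09.
C*ln(N)/eps^2 ≈ 4*10.388503/0.09 ≈ 461.7112.
m = ceil(461.7112) = 462.

462


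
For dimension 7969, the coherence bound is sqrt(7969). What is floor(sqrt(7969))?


89^2 = 7921 <= 7969 < 8100 = 90^2, so 89 <= sqrt(7969) < 90.
floor(sqrt(7969)) = 89.

89


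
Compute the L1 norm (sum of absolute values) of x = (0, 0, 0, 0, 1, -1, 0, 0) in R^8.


Non-zero entries: [(4, 1), (5, -1)]
Absolute values: [1, 1]
||x||_1 = sum = 2.

2


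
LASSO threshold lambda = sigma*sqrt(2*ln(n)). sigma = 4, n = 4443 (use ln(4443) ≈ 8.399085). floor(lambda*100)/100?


ln(4443) ≈ 8.399085.
2*ln(n) ≈ 16.79817.
sqrt(2*ln(n)) ≈ sqrt(16.79817) ≈ 4.098557.
lambda ≈ 4*4.098557 = 16.394228.
floor(lambda*100)/100 = 16.39.

16.39


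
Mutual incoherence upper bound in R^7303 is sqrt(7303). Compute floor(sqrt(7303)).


85^2 = 7225 <= 7303 < 7396 = 86^2, so 85 <= sqrt(7303) < 86.
floor(sqrt(7303)) = 85.

85


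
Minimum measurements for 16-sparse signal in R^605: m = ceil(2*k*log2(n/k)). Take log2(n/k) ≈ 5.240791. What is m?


log2(n/k) = log2(605/16) ≈ 5.240791.
2*k*log2(n/k) ≈ 2*16*5.240791 = 167.705312.
m = ceil(167.705312) = 168.

168


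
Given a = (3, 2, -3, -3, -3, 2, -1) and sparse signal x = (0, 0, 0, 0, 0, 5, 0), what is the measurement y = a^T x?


Non-zero terms: ['2*5']
Products: [10]
y = sum = 10.

10


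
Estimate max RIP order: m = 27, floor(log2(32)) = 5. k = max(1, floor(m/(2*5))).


floor(log2(32)) = 5.
2*5 = 10.
m/(2*floor(log2(n))) = 27/10 ≈ 2.7.
floor = 2.
k = max(1, 2) = 2.

2


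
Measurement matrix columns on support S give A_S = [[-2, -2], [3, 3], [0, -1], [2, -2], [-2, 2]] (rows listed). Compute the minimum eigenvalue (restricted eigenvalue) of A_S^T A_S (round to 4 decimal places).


A_S^T A_S = [[21, 5], [5, 22]].
trace = 43.
det = 437.
disc = trace^2 - 4*det = 1849 - 4*437 = 101.
sqrt(101) ≈ 10.049876.
lam_min = (43 - sqrt(101))/2 ≈ (43 - 10.049876)/2 = 16.475062 ≈ 16.4751.

16.4751


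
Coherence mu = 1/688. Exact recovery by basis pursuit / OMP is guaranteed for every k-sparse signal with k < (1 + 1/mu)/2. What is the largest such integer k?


1/mu = 688.
1 + 1/mu = 689.
(1 + 1/mu)/2 = 344.5 is not an integer, so k_max = floor(344.5) = 344.

344


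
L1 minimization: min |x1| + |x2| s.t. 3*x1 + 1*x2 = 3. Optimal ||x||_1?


Axis intercepts:
  x1 = 1, x2 = 0: L1 = 1
  x1 = 0, x2 = 3: L1 = 3
x* = (1, 0)
||x*||_1 = 1.

1


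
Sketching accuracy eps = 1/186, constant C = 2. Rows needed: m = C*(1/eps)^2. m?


1/eps = 186.
(1/eps)^2 = 34596.
m = 2*34596 = 69192.

69192


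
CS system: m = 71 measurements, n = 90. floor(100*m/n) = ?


100*m/n = 100*71/90 ≈ 78.8889.
floor = 78.

78


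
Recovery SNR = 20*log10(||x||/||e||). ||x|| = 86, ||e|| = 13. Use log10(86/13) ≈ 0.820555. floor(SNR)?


||x||/||e|| = 86/13.
log10(86/13) ≈ 0.820555.
20*log10(||x||/||e||) ≈ 20*0.820555 = 16.4111.
floor(16.4111) = 16.

16


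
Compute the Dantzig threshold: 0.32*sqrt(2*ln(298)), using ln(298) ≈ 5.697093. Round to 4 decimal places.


ln(298) ≈ 5.697093.
2*ln(n) ≈ 11.394186.
sqrt(2*ln(n)) ≈ sqrt(11.394186) ≈ 3.375528.
threshold ≈ 0.32*3.375528 = 1.08016896 ≈ 1.0802.

1.0802


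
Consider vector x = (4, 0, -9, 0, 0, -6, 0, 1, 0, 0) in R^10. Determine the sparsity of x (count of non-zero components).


Non-zero positions: [0, 2, 5, 7].
Sparsity = 4.

4


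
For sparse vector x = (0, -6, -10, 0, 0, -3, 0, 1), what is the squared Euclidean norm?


Non-zero entries: [(1, -6), (2, -10), (5, -3), (7, 1)]
Squares: [36, 100, 9, 1]
||x||_2^2 = sum = 146.

146


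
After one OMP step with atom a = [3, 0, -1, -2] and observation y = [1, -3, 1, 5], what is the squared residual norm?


a^T a = 14.
a^T y = -8.
coeff = -8/14 = -4/7.
||r||^2 = 220/7.

220/7


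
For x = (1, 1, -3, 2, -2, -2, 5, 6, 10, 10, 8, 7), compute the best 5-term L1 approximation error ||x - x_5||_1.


Sorted |x_i| descending: [10, 10, 8, 7, 6, 5, 3, 2, 2, 2, 1, 1]
Keep top 5: [10, 10, 8, 7, 6]
Tail entries: [5, 3, 2, 2, 2, 1, 1]
L1 error = sum of tail = 16.

16


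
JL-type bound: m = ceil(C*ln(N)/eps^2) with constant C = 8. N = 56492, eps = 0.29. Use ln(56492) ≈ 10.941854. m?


ln(56492) ≈ 10.941854.
eps^2 = 0.29^2 = 0.0841.
C*ln(N)/eps^2 ≈ 8*10.941854/0.0841 ≈ 1040.8422.
m = ceil(1040.8422) = 1041.

1041


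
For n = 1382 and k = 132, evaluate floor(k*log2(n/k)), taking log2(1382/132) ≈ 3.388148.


log2(n/k) = log2(1382/132) ≈ 3.388148.
k*log2(n/k) ≈ 132*3.388148 = 447.235536.
floor(447.235536) = 447.

447


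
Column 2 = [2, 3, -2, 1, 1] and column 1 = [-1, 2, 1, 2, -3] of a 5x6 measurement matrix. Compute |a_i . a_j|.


Inner product: 2*-1 + 3*2 + -2*1 + 1*2 + 1*-3
Products: [-2, 6, -2, 2, -3]
Sum = 1.
|dot| = 1.

1


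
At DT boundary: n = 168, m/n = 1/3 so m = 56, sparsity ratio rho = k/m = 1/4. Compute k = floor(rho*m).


m = 1/3*168 = 56.
rho = 1/4.
rho*m = 1/4*56 = 14.
k = floor(14) = 14.

14


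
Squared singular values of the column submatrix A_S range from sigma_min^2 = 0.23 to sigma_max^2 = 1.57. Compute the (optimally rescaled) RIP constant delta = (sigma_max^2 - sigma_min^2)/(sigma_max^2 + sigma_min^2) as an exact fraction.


lambda_max - lambda_min = 1.57 - 0.23 = 1.34.
lambda_max + lambda_min = 1.57 + 0.23 = 1.80.
delta = 1.34/1.80 = 134/180 = 67/90.

67/90


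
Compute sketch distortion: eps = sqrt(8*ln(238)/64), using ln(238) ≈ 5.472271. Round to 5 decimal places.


ln(238) ≈ 5.472271.
8*ln(N)/m ≈ 8*5.472271/64 ≈ 0.68403388.
eps = sqrt(0.68403388) ≈ 0.8270634 ≈ 0.82706.

0.82706


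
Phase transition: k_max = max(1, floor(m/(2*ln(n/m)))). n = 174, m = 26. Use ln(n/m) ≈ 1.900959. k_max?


n/m = 174/26 = 87/13.
ln(n/m) ≈ 1.900959.
2*ln(n/m) ≈ 3.801918.
m/(2*ln(n/m)) ≈ 26/3.801918 ≈ 6.8387.
floor = 6.
k_max = max(1, 6) = 6.

6


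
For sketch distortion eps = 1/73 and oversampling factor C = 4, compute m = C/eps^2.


1/eps = 73.
(1/eps)^2 = 5329.
m = 4*5329 = 21316.

21316


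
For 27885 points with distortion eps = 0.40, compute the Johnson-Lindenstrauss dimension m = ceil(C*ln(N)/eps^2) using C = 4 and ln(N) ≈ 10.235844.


ln(27885) ≈ 10.235844.
eps^2 = 0.40^2 = 0.16.
C*ln(N)/eps^2 ≈ 4*10.235844/0.16 ≈ 255.8961.
m = ceil(255.8961) = 256.

256


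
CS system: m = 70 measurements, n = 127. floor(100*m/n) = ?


100*m/n = 100*70/127 ≈ 55.1181.
floor = 55.

55


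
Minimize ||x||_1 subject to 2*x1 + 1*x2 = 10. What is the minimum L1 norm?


Axis intercepts:
  x1 = 5, x2 = 0: L1 = 5
  x1 = 0, x2 = 10: L1 = 10
x* = (5, 0)
||x*||_1 = 5.

5


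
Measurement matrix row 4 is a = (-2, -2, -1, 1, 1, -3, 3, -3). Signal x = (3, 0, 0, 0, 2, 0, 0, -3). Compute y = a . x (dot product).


Non-zero terms: ['-2*3', '1*2', '-3*-3']
Products: [-6, 2, 9]
y = sum = 5.

5


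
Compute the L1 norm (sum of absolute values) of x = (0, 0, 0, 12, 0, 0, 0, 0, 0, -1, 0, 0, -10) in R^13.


Non-zero entries: [(3, 12), (9, -1), (12, -10)]
Absolute values: [12, 1, 10]
||x||_1 = sum = 23.

23


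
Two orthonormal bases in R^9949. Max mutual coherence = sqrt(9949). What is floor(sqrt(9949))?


99^2 = 9801 <= 9949 < 10000 = 100^2, so 99 <= sqrt(9949) < 100.
floor(sqrt(9949)) = 99.

99


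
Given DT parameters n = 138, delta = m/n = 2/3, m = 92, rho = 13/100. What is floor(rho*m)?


m = 2/3*138 = 92.
rho = 13/100.
rho*m = 13/100*92 = 11.96.
k = floor(11.96) = 11.

11


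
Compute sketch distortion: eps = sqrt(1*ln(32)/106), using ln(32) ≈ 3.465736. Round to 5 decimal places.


ln(32) ≈ 3.465736.
1*ln(N)/m ≈ 1*3.465736/106 ≈ 0.03269562.
eps = sqrt(0.03269562) ≈ 0.1808193 ≈ 0.18082.

0.18082


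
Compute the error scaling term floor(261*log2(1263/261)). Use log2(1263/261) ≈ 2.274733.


log2(n/k) = log2(1263/261) ≈ 2.274733.
k*log2(n/k) ≈ 261*2.274733 = 593.705313.
floor(593.705313) = 593.

593


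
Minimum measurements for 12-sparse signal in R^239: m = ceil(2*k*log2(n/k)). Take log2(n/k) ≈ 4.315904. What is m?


log2(n/k) = log2(239/12) ≈ 4.315904.
2*k*log2(n/k) ≈ 2*12*4.315904 = 103.581696.
m = ceil(103.581696) = 104.

104


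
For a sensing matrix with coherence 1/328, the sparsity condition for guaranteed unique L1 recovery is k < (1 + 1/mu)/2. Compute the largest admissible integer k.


1/mu = 328.
1 + 1/mu = 329.
(1 + 1/mu)/2 = 164.5 is not an integer, so k_max = floor(164.5) = 164.

164


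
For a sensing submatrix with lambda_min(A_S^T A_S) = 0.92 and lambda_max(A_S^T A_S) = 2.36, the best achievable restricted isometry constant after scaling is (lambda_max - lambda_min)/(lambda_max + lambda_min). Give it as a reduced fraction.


lambda_max - lambda_min = 2.36 - 0.92 = 1.44.
lambda_max + lambda_min = 2.36 + 0.92 = 3.28.
delta = 1.44/3.28 = 144/328 = 18/41.

18/41


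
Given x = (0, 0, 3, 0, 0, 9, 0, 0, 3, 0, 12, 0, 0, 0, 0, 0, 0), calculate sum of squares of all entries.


Non-zero entries: [(2, 3), (5, 9), (8, 3), (10, 12)]
Squares: [9, 81, 9, 144]
||x||_2^2 = sum = 243.

243
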